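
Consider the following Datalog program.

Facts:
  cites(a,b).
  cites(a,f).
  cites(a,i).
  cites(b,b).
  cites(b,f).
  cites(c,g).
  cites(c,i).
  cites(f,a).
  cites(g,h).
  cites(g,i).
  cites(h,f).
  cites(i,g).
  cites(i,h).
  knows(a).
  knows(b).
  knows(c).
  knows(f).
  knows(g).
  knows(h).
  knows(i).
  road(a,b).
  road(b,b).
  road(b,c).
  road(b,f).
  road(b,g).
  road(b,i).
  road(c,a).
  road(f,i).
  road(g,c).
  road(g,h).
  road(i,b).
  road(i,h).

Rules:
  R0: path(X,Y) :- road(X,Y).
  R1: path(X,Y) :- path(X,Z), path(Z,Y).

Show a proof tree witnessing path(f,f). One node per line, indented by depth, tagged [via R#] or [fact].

path(f,f)  [via R1]
  path(f,b)  [via R1]
    path(f,i)  [via R0]
      road(f,i)  [fact]
    path(i,b)  [via R0]
      road(i,b)  [fact]
  path(b,f)  [via R0]
    road(b,f)  [fact]

round 1: derive path(a,b) via R0 from road(a,b)
round 1: derive path(b,b) via R0 from road(b,b)
round 1: derive path(b,c) via R0 from road(b,c)
round 1: derive path(b,f) via R0 from road(b,f)
round 1: derive path(b,g) via R0 from road(b,g)
round 1: derive path(b,i) via R0 from road(b,i)
round 1: derive path(c,a) via R0 from road(c,a)
round 1: derive path(f,i) via R0 from road(f,i)
round 1: derive path(g,c) via R0 from road(g,c)
round 1: derive path(g,h) via R0 from road(g,h)
round 1: derive path(i,b) via R0 from road(i,b)
round 1: derive path(i,h) via R0 from road(i,h)
round 2: derive path(a,c) via R1 from path(a,b), path(b,c)
round 2: derive path(a,f) via R1 from path(a,b), path(b,f)
round 2: derive path(a,g) via R1 from path(a,b), path(b,g)
round 2: derive path(a,i) via R1 from path(a,b), path(b,i)
round 2: derive path(b,a) via R1 from path(b,c), path(c,a)
round 2: derive path(b,h) via R1 from path(b,g), path(g,h)
round 2: derive path(c,b) via R1 from path(c,a), path(a,b)
round 2: derive path(f,b) via R1 from path(f,i), path(i,b)
round 2: derive path(f,h) via R1 from path(f,i), path(i,h)
round 2: derive path(g,a) via R1 from path(g,c), path(c,a)
round 2: derive path(i,c) via R1 from path(i,b), path(b,c)
round 2: derive path(i,f) via R1 from path(i,b), path(b,f)
round 2: derive path(i,g) via R1 from path(i,b), path(b,g)
round 2: derive path(i,i) via R1 from path(i,b), path(b,i)
round 3: derive path(a,a) via R1 from path(a,b), path(b,a)
round 3: derive path(a,h) via R1 from path(a,b), path(b,h)
round 3: derive path(c,c) via R1 from path(c,a), path(a,c)
round 3: derive path(c,f) via R1 from path(c,a), path(a,f)
round 3: derive path(c,g) via R1 from path(c,a), path(a,g)
round 3: derive path(c,h) via R1 from path(c,b), path(b,h)
round 3: derive path(c,i) via R1 from path(c,a), path(a,i)
round 3: derive path(f,a) via R1 from path(f,b), path(b,a)
round 3: derive path(f,c) via R1 from path(f,b), path(b,c)
round 3: derive path(f,f) via R1 from path(f,b), path(b,f)
round 3: derive path(f,g) via R1 from path(f,b), path(b,g)
round 3: derive path(g,b) via R1 from path(g,a), path(a,b)
round 3: derive path(g,f) via R1 from path(g,a), path(a,f)
round 3: derive path(g,g) via R1 from path(g,a), path(a,g)
round 3: derive path(g,i) via R1 from path(g,a), path(a,i)
round 3: derive path(i,a) via R1 from path(i,b), path(b,a)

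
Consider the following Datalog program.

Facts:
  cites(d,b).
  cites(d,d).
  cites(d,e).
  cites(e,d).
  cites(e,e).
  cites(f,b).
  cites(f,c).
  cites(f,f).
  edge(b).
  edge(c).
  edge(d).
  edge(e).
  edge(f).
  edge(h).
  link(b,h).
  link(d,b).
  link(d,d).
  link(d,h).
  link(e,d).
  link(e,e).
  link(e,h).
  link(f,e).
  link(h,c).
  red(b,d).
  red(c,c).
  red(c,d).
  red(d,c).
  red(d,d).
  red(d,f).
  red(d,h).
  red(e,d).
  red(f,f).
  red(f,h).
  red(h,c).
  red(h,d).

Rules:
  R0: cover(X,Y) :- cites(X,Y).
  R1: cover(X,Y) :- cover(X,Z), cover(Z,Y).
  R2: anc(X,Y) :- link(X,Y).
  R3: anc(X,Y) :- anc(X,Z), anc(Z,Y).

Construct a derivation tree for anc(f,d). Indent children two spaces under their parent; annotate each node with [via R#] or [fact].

round 1: derive anc(b,h) via R2 from link(b,h)
round 1: derive anc(d,b) via R2 from link(d,b)
round 1: derive anc(d,d) via R2 from link(d,d)
round 1: derive anc(d,h) via R2 from link(d,h)
round 1: derive anc(e,d) via R2 from link(e,d)
round 1: derive anc(e,e) via R2 from link(e,e)
round 1: derive anc(e,h) via R2 from link(e,h)
round 1: derive anc(f,e) via R2 from link(f,e)
round 1: derive anc(h,c) via R2 from link(h,c)
round 2: derive anc(b,c) via R3 from anc(b,h), anc(h,c)
round 2: derive anc(d,c) via R3 from anc(d,h), anc(h,c)
round 2: derive anc(e,b) via R3 from anc(e,d), anc(d,b)
round 2: derive anc(e,c) via R3 from anc(e,h), anc(h,c)
round 2: derive anc(f,d) via R3 from anc(f,e), anc(e,d)
round 2: derive anc(f,h) via R3 from anc(f,e), anc(e,h)
round 3: derive anc(f,b) via R3 from anc(f,d), anc(d,b)
round 3: derive anc(f,c) via R3 from anc(f,d), anc(d,c)

anc(f,d)  [via R3]
  anc(f,e)  [via R2]
    link(f,e)  [fact]
  anc(e,d)  [via R2]
    link(e,d)  [fact]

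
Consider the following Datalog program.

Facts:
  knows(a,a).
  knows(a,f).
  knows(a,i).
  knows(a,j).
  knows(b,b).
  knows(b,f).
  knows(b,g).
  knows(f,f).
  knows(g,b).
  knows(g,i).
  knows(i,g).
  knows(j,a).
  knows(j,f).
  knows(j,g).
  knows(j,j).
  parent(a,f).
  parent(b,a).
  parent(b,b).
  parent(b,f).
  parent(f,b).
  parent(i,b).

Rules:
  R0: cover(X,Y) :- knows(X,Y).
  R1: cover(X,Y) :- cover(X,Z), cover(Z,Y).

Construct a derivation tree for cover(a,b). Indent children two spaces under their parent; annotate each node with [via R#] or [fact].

round 1: derive cover(a,a) via R0 from knows(a,a)
round 1: derive cover(a,f) via R0 from knows(a,f)
round 1: derive cover(a,i) via R0 from knows(a,i)
round 1: derive cover(a,j) via R0 from knows(a,j)
round 1: derive cover(b,b) via R0 from knows(b,b)
round 1: derive cover(b,f) via R0 from knows(b,f)
round 1: derive cover(b,g) via R0 from knows(b,g)
round 1: derive cover(f,f) via R0 from knows(f,f)
round 1: derive cover(g,b) via R0 from knows(g,b)
round 1: derive cover(g,i) via R0 from knows(g,i)
round 1: derive cover(i,g) via R0 from knows(i,g)
round 1: derive cover(j,a) via R0 from knows(j,a)
round 1: derive cover(j,f) via R0 from knows(j,f)
round 1: derive cover(j,g) via R0 from knows(j,g)
round 1: derive cover(j,j) via R0 from knows(j,j)
round 2: derive cover(a,g) via R1 from cover(a,i), cover(i,g)
round 2: derive cover(b,i) via R1 from cover(b,g), cover(g,i)
round 2: derive cover(g,f) via R1 from cover(g,b), cover(b,f)
round 2: derive cover(g,g) via R1 from cover(g,b), cover(b,g)
round 2: derive cover(i,b) via R1 from cover(i,g), cover(g,b)
round 2: derive cover(i,i) via R1 from cover(i,g), cover(g,i)
round 2: derive cover(j,b) via R1 from cover(j,g), cover(g,b)
round 2: derive cover(j,i) via R1 from cover(j,a), cover(a,i)
round 3: derive cover(a,b) via R1 from cover(a,g), cover(g,b)
round 3: derive cover(i,f) via R1 from cover(i,b), cover(b,f)

cover(a,b)  [via R1]
  cover(a,g)  [via R1]
    cover(a,i)  [via R0]
      knows(a,i)  [fact]
    cover(i,g)  [via R0]
      knows(i,g)  [fact]
  cover(g,b)  [via R0]
    knows(g,b)  [fact]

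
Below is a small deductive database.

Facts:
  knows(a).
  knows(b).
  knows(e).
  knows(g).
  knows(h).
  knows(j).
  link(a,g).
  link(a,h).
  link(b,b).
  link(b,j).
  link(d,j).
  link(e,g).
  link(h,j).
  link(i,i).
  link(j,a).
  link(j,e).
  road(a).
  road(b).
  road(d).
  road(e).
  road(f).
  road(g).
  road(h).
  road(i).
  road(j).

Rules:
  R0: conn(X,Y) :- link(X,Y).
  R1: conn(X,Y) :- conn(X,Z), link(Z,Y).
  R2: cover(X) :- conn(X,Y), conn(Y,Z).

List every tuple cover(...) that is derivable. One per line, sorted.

cover(a)
cover(b)
cover(d)
cover(h)
cover(i)
cover(j)

round 1: derive conn(a,g) via R0 from link(a,g)
round 1: derive conn(a,h) via R0 from link(a,h)
round 1: derive conn(b,b) via R0 from link(b,b)
round 1: derive conn(b,j) via R0 from link(b,j)
round 1: derive conn(d,j) via R0 from link(d,j)
round 1: derive conn(e,g) via R0 from link(e,g)
round 1: derive conn(h,j) via R0 from link(h,j)
round 1: derive conn(i,i) via R0 from link(i,i)
round 1: derive conn(j,a) via R0 from link(j,a)
round 1: derive conn(j,e) via R0 from link(j,e)
round 2: derive conn(a,j) via R1 from conn(a,h), link(h,j)
round 2: derive conn(b,a) via R1 from conn(b,j), link(j,a)
round 2: derive conn(b,e) via R1 from conn(b,j), link(j,e)
round 2: derive conn(d,a) via R1 from conn(d,j), link(j,a)
round 2: derive conn(d,e) via R1 from conn(d,j), link(j,e)
round 2: derive conn(h,a) via R1 from conn(h,j), link(j,a)
round 2: derive conn(h,e) via R1 from conn(h,j), link(j,e)
round 2: derive conn(j,g) via R1 from conn(j,a), link(a,g)
round 2: derive conn(j,h) via R1 from conn(j,a), link(a,h)
round 2: derive cover(a) via R2 from conn(a,h), conn(h,j)
round 2: derive cover(b) via R2 from conn(b,b), conn(b,b)
round 2: derive cover(d) via R2 from conn(d,j), conn(j,a)
round 2: derive cover(h) via R2 from conn(h,j), conn(j,a)
round 2: derive cover(i) via R2 from conn(i,i), conn(i,i)
round 2: derive cover(j) via R2 from conn(j,a), conn(a,g)
round 3: derive conn(a,a) via R1 from conn(a,j), link(j,a)
round 3: derive conn(a,e) via R1 from conn(a,j), link(j,e)
round 3: derive conn(b,g) via R1 from conn(b,a), link(a,g)
round 3: derive conn(b,h) via R1 from conn(b,a), link(a,h)
round 3: derive conn(d,g) via R1 from conn(d,a), link(a,g)
round 3: derive conn(d,h) via R1 from conn(d,a), link(a,h)
round 3: derive conn(h,g) via R1 from conn(h,a), link(a,g)
round 3: derive conn(h,h) via R1 from conn(h,a), link(a,h)
round 3: derive conn(j,j) via R1 from conn(j,h), link(h,j)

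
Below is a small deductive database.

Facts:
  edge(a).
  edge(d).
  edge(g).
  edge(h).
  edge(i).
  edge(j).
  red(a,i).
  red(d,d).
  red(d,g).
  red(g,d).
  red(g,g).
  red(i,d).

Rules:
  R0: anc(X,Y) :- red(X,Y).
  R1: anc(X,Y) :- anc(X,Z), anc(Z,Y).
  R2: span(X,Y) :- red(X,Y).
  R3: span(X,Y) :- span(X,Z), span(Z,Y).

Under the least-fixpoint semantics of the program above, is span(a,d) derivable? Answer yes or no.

round 1: derive span(a,i) via R2 from red(a,i)
round 1: derive span(d,d) via R2 from red(d,d)
round 1: derive span(d,g) via R2 from red(d,g)
round 1: derive span(g,d) via R2 from red(g,d)
round 1: derive span(g,g) via R2 from red(g,g)
round 1: derive span(i,d) via R2 from red(i,d)
round 2: derive span(a,d) via R3 from span(a,i), span(i,d)
round 2: derive span(i,g) via R3 from span(i,d), span(d,g)
round 3: derive span(a,g) via R3 from span(a,d), span(d,g)

yes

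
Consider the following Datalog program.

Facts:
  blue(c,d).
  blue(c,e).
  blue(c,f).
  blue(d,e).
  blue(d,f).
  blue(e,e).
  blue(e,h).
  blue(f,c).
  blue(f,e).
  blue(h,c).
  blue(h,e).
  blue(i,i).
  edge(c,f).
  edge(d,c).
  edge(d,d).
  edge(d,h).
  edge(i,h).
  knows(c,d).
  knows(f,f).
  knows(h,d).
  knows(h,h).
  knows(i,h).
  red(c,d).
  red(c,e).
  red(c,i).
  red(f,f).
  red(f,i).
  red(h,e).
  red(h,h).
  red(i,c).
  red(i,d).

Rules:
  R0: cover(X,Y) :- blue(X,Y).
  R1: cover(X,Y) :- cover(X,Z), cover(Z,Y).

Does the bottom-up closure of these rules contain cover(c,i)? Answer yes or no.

round 1: derive cover(c,d) via R0 from blue(c,d)
round 1: derive cover(c,e) via R0 from blue(c,e)
round 1: derive cover(c,f) via R0 from blue(c,f)
round 1: derive cover(d,e) via R0 from blue(d,e)
round 1: derive cover(d,f) via R0 from blue(d,f)
round 1: derive cover(e,e) via R0 from blue(e,e)
round 1: derive cover(e,h) via R0 from blue(e,h)
round 1: derive cover(f,c) via R0 from blue(f,c)
round 1: derive cover(f,e) via R0 from blue(f,e)
round 1: derive cover(h,c) via R0 from blue(h,c)
round 1: derive cover(h,e) via R0 from blue(h,e)
round 1: derive cover(i,i) via R0 from blue(i,i)
round 2: derive cover(c,c) via R1 from cover(c,f), cover(f,c)
round 2: derive cover(c,h) via R1 from cover(c,e), cover(e,h)
round 2: derive cover(d,c) via R1 from cover(d,f), cover(f,c)
round 2: derive cover(d,h) via R1 from cover(d,e), cover(e,h)
round 2: derive cover(e,c) via R1 from cover(e,h), cover(h,c)
round 2: derive cover(f,d) via R1 from cover(f,c), cover(c,d)
round 2: derive cover(f,f) via R1 from cover(f,c), cover(c,f)
round 2: derive cover(f,h) via R1 from cover(f,e), cover(e,h)
round 2: derive cover(h,d) via R1 from cover(h,c), cover(c,d)
round 2: derive cover(h,f) via R1 from cover(h,c), cover(c,f)
round 2: derive cover(h,h) via R1 from cover(h,e), cover(e,h)
round 3: derive cover(d,d) via R1 from cover(d,c), cover(c,d)
round 3: derive cover(e,d) via R1 from cover(e,c), cover(c,d)
round 3: derive cover(e,f) via R1 from cover(e,c), cover(c,f)

no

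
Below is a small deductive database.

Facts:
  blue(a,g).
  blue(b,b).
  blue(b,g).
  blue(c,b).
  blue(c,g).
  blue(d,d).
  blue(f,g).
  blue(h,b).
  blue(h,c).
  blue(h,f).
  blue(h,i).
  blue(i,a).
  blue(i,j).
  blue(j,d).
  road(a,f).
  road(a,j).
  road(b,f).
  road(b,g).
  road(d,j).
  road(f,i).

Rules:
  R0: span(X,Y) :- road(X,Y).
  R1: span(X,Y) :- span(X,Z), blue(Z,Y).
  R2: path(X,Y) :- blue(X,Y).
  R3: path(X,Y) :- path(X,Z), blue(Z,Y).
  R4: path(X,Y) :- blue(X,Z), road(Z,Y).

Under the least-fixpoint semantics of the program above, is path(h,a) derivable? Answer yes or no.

yes

round 1: derive path(a,g) via R2 from blue(a,g)
round 1: derive path(b,b) via R2 from blue(b,b)
round 1: derive path(b,g) via R2 from blue(b,g)
round 1: derive path(c,b) via R2 from blue(c,b)
round 1: derive path(c,g) via R2 from blue(c,g)
round 1: derive path(d,d) via R2 from blue(d,d)
round 1: derive path(f,g) via R2 from blue(f,g)
round 1: derive path(h,b) via R2 from blue(h,b)
round 1: derive path(h,c) via R2 from blue(h,c)
round 1: derive path(h,f) via R2 from blue(h,f)
round 1: derive path(h,i) via R2 from blue(h,i)
round 1: derive path(i,a) via R2 from blue(i,a)
round 1: derive path(i,j) via R2 from blue(i,j)
round 1: derive path(j,d) via R2 from blue(j,d)
round 1: derive path(b,f) via R4 from blue(b,b), road(b,f)
round 1: derive path(c,f) via R4 from blue(c,b), road(b,f)
round 1: derive path(d,j) via R4 from blue(d,d), road(d,j)
round 1: derive path(h,g) via R4 from blue(h,b), road(b,g)
round 1: derive path(i,f) via R4 from blue(i,a), road(a,f)
round 1: derive path(j,j) via R4 from blue(j,d), road(d,j)
round 2: derive path(h,a) via R3 from path(h,i), blue(i,a)
round 2: derive path(h,j) via R3 from path(h,i), blue(i,j)
round 2: derive path(i,d) via R3 from path(i,j), blue(j,d)
round 2: derive path(i,g) via R3 from path(i,a), blue(a,g)
round 3: derive path(h,d) via R3 from path(h,j), blue(j,d)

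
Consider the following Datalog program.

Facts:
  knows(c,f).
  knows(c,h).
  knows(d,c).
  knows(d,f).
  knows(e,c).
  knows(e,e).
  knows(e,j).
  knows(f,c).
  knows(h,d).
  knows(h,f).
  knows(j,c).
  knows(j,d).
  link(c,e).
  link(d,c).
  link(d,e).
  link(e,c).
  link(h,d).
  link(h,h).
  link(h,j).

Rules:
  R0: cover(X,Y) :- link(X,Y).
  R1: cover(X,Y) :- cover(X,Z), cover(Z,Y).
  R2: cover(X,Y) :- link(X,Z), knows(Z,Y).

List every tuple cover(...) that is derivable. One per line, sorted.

cover(c,c)
cover(c,d)
cover(c,e)
cover(c,f)
cover(c,h)
cover(c,j)
cover(d,c)
cover(d,d)
cover(d,e)
cover(d,f)
cover(d,h)
cover(d,j)
cover(e,c)
cover(e,d)
cover(e,e)
cover(e,f)
cover(e,h)
cover(e,j)
cover(h,c)
cover(h,d)
cover(h,e)
cover(h,f)
cover(h,h)
cover(h,j)

round 1: derive cover(c,e) via R0 from link(c,e)
round 1: derive cover(d,c) via R0 from link(d,c)
round 1: derive cover(d,e) via R0 from link(d,e)
round 1: derive cover(e,c) via R0 from link(e,c)
round 1: derive cover(h,d) via R0 from link(h,d)
round 1: derive cover(h,h) via R0 from link(h,h)
round 1: derive cover(h,j) via R0 from link(h,j)
round 1: derive cover(c,c) via R2 from link(c,e), knows(e,c)
round 1: derive cover(c,j) via R2 from link(c,e), knows(e,j)
round 1: derive cover(d,f) via R2 from link(d,c), knows(c,f)
round 1: derive cover(d,h) via R2 from link(d,c), knows(c,h)
round 1: derive cover(d,j) via R2 from link(d,e), knows(e,j)
round 1: derive cover(e,f) via R2 from link(e,c), knows(c,f)
round 1: derive cover(e,h) via R2 from link(e,c), knows(c,h)
round 1: derive cover(h,c) via R2 from link(h,d), knows(d,c)
round 1: derive cover(h,f) via R2 from link(h,d), knows(d,f)
round 2: derive cover(c,f) via R1 from cover(c,e), cover(e,f)
round 2: derive cover(c,h) via R1 from cover(c,e), cover(e,h)
round 2: derive cover(d,d) via R1 from cover(d,h), cover(h,d)
round 2: derive cover(e,d) via R1 from cover(e,h), cover(h,d)
round 2: derive cover(e,e) via R1 from cover(e,c), cover(c,e)
round 2: derive cover(e,j) via R1 from cover(e,c), cover(c,j)
round 2: derive cover(h,e) via R1 from cover(h,c), cover(c,e)
round 3: derive cover(c,d) via R1 from cover(c,e), cover(e,d)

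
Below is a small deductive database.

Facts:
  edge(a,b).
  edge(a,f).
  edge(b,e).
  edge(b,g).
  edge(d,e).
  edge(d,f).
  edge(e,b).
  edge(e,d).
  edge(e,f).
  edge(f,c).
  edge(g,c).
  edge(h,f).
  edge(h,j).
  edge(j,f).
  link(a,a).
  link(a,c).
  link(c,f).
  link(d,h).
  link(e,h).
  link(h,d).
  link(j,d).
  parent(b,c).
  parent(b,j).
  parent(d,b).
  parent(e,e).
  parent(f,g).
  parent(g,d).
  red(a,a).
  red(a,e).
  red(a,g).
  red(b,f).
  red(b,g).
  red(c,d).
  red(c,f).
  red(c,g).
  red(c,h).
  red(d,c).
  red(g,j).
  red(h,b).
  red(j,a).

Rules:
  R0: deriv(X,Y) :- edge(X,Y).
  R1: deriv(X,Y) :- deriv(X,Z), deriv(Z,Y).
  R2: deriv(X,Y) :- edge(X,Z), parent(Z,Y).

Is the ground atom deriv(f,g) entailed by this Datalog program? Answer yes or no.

round 1: derive deriv(a,b) via R0 from edge(a,b)
round 1: derive deriv(a,f) via R0 from edge(a,f)
round 1: derive deriv(b,e) via R0 from edge(b,e)
round 1: derive deriv(b,g) via R0 from edge(b,g)
round 1: derive deriv(d,e) via R0 from edge(d,e)
round 1: derive deriv(d,f) via R0 from edge(d,f)
round 1: derive deriv(e,b) via R0 from edge(e,b)
round 1: derive deriv(e,d) via R0 from edge(e,d)
round 1: derive deriv(e,f) via R0 from edge(e,f)
round 1: derive deriv(f,c) via R0 from edge(f,c)
round 1: derive deriv(g,c) via R0 from edge(g,c)
round 1: derive deriv(h,f) via R0 from edge(h,f)
round 1: derive deriv(h,j) via R0 from edge(h,j)
round 1: derive deriv(j,f) via R0 from edge(j,f)
round 1: derive deriv(a,c) via R2 from edge(a,b), parent(b,c)
round 1: derive deriv(a,g) via R2 from edge(a,f), parent(f,g)
round 1: derive deriv(a,j) via R2 from edge(a,b), parent(b,j)
round 1: derive deriv(b,d) via R2 from edge(b,g), parent(g,d)
round 1: derive deriv(d,g) via R2 from edge(d,f), parent(f,g)
round 1: derive deriv(e,c) via R2 from edge(e,b), parent(b,c)
round 1: derive deriv(e,g) via R2 from edge(e,f), parent(f,g)
round 1: derive deriv(e,j) via R2 from edge(e,b), parent(b,j)
round 1: derive deriv(h,g) via R2 from edge(h,f), parent(f,g)
round 1: derive deriv(j,g) via R2 from edge(j,f), parent(f,g)
round 2: derive deriv(a,d) via R1 from deriv(a,b), deriv(b,d)
round 2: derive deriv(a,e) via R1 from deriv(a,b), deriv(b,e)
round 2: derive deriv(b,b) via R1 from deriv(b,e), deriv(e,b)
round 2: derive deriv(b,c) via R1 from deriv(b,e), deriv(e,c)
round 2: derive deriv(b,f) via R1 from deriv(b,d), deriv(d,f)
round 2: derive deriv(b,j) via R1 from deriv(b,e), deriv(e,j)
round 2: derive deriv(d,b) via R1 from deriv(d,e), deriv(e,b)
round 2: derive deriv(d,c) via R1 from deriv(d,e), deriv(e,c)
round 2: derive deriv(d,d) via R1 from deriv(d,e), deriv(e,d)
round 2: derive deriv(d,j) via R1 from deriv(d,e), deriv(e,j)
round 2: derive deriv(e,e) via R1 from deriv(e,b), deriv(b,e)
round 2: derive deriv(h,c) via R1 from deriv(h,f), deriv(f,c)
round 2: derive deriv(j,c) via R1 from deriv(j,f), deriv(f,c)

no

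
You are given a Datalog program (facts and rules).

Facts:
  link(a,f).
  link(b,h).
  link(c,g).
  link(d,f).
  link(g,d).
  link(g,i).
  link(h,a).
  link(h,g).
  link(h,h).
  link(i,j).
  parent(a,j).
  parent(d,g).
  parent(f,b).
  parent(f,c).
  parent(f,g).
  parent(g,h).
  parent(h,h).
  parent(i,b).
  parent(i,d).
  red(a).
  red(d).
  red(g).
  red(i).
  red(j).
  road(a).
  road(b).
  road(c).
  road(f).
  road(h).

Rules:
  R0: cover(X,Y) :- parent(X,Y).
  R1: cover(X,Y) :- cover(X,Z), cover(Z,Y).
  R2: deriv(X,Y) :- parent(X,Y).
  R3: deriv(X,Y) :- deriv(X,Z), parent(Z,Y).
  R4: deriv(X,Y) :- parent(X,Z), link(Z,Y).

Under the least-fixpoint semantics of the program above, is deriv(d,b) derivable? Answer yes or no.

yes

round 1: derive deriv(a,j) via R2 from parent(a,j)
round 1: derive deriv(d,g) via R2 from parent(d,g)
round 1: derive deriv(f,b) via R2 from parent(f,b)
round 1: derive deriv(f,c) via R2 from parent(f,c)
round 1: derive deriv(f,g) via R2 from parent(f,g)
round 1: derive deriv(g,h) via R2 from parent(g,h)
round 1: derive deriv(h,h) via R2 from parent(h,h)
round 1: derive deriv(i,b) via R2 from parent(i,b)
round 1: derive deriv(i,d) via R2 from parent(i,d)
round 1: derive deriv(d,d) via R4 from parent(d,g), link(g,d)
round 1: derive deriv(d,i) via R4 from parent(d,g), link(g,i)
round 1: derive deriv(f,d) via R4 from parent(f,g), link(g,d)
round 1: derive deriv(f,h) via R4 from parent(f,b), link(b,h)
round 1: derive deriv(f,i) via R4 from parent(f,g), link(g,i)
round 1: derive deriv(g,a) via R4 from parent(g,h), link(h,a)
round 1: derive deriv(g,g) via R4 from parent(g,h), link(h,g)
round 1: derive deriv(h,a) via R4 from parent(h,h), link(h,a)
round 1: derive deriv(h,g) via R4 from parent(h,h), link(h,g)
round 1: derive deriv(i,f) via R4 from parent(i,d), link(d,f)
round 1: derive deriv(i,h) via R4 from parent(i,b), link(b,h)
round 2: derive deriv(d,b) via R3 from deriv(d,i), parent(i,b)
round 2: derive deriv(d,h) via R3 from deriv(d,g), parent(g,h)
round 2: derive deriv(g,j) via R3 from deriv(g,a), parent(a,j)
round 2: derive deriv(h,j) via R3 from deriv(h,a), parent(a,j)
round 2: derive deriv(i,c) via R3 from deriv(i,f), parent(f,c)
round 2: derive deriv(i,g) via R3 from deriv(i,d), parent(d,g)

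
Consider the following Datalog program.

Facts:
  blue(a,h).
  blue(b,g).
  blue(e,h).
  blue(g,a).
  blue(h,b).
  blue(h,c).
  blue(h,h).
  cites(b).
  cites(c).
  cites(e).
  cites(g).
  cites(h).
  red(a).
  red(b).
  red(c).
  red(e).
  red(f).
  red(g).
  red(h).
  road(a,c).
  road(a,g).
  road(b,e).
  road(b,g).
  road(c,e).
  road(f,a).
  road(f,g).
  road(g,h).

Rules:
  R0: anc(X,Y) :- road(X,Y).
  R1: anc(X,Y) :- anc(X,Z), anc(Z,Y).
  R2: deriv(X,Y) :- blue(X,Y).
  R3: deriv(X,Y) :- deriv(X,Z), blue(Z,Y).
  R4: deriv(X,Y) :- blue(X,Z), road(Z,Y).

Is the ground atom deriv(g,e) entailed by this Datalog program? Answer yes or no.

no

round 1: derive deriv(a,h) via R2 from blue(a,h)
round 1: derive deriv(b,g) via R2 from blue(b,g)
round 1: derive deriv(e,h) via R2 from blue(e,h)
round 1: derive deriv(g,a) via R2 from blue(g,a)
round 1: derive deriv(h,b) via R2 from blue(h,b)
round 1: derive deriv(h,c) via R2 from blue(h,c)
round 1: derive deriv(h,h) via R2 from blue(h,h)
round 1: derive deriv(b,h) via R4 from blue(b,g), road(g,h)
round 1: derive deriv(g,c) via R4 from blue(g,a), road(a,c)
round 1: derive deriv(g,g) via R4 from blue(g,a), road(a,g)
round 1: derive deriv(h,e) via R4 from blue(h,b), road(b,e)
round 1: derive deriv(h,g) via R4 from blue(h,b), road(b,g)
round 2: derive deriv(a,b) via R3 from deriv(a,h), blue(h,b)
round 2: derive deriv(a,c) via R3 from deriv(a,h), blue(h,c)
round 2: derive deriv(b,a) via R3 from deriv(b,g), blue(g,a)
round 2: derive deriv(b,b) via R3 from deriv(b,h), blue(h,b)
round 2: derive deriv(b,c) via R3 from deriv(b,h), blue(h,c)
round 2: derive deriv(e,b) via R3 from deriv(e,h), blue(h,b)
round 2: derive deriv(e,c) via R3 from deriv(e,h), blue(h,c)
round 2: derive deriv(g,h) via R3 from deriv(g,a), blue(a,h)
round 2: derive deriv(h,a) via R3 from deriv(h,g), blue(g,a)
round 3: derive deriv(a,g) via R3 from deriv(a,b), blue(b,g)
round 3: derive deriv(e,g) via R3 from deriv(e,b), blue(b,g)
round 3: derive deriv(g,b) via R3 from deriv(g,h), blue(h,b)
round 4: derive deriv(a,a) via R3 from deriv(a,g), blue(g,a)
round 4: derive deriv(e,a) via R3 from deriv(e,g), blue(g,a)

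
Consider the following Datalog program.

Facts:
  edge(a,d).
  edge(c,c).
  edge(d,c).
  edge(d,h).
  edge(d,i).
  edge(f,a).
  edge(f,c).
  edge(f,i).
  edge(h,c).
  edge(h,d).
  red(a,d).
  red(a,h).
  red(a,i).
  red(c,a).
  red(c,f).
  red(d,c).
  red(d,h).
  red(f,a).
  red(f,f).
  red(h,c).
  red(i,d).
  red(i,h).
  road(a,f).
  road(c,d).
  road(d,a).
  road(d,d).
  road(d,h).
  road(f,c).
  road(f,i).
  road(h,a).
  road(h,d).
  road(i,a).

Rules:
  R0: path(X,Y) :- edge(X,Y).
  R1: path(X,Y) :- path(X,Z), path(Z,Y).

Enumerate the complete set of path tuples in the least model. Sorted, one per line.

round 1: derive path(a,d) via R0 from edge(a,d)
round 1: derive path(c,c) via R0 from edge(c,c)
round 1: derive path(d,c) via R0 from edge(d,c)
round 1: derive path(d,h) via R0 from edge(d,h)
round 1: derive path(d,i) via R0 from edge(d,i)
round 1: derive path(f,a) via R0 from edge(f,a)
round 1: derive path(f,c) via R0 from edge(f,c)
round 1: derive path(f,i) via R0 from edge(f,i)
round 1: derive path(h,c) via R0 from edge(h,c)
round 1: derive path(h,d) via R0 from edge(h,d)
round 2: derive path(a,c) via R1 from path(a,d), path(d,c)
round 2: derive path(a,h) via R1 from path(a,d), path(d,h)
round 2: derive path(a,i) via R1 from path(a,d), path(d,i)
round 2: derive path(d,d) via R1 from path(d,h), path(h,d)
round 2: derive path(f,d) via R1 from path(f,a), path(a,d)
round 2: derive path(h,h) via R1 from path(h,d), path(d,h)
round 2: derive path(h,i) via R1 from path(h,d), path(d,i)
round 3: derive path(f,h) via R1 from path(f,a), path(a,h)

path(a,c)
path(a,d)
path(a,h)
path(a,i)
path(c,c)
path(d,c)
path(d,d)
path(d,h)
path(d,i)
path(f,a)
path(f,c)
path(f,d)
path(f,h)
path(f,i)
path(h,c)
path(h,d)
path(h,h)
path(h,i)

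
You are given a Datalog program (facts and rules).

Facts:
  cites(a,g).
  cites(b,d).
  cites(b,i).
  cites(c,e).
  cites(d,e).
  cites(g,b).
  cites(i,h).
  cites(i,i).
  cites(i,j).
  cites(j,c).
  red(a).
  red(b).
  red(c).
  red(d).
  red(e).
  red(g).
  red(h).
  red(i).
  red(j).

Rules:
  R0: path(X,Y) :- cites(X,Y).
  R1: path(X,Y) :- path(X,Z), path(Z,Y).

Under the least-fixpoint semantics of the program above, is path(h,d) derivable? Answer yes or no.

round 1: derive path(a,g) via R0 from cites(a,g)
round 1: derive path(b,d) via R0 from cites(b,d)
round 1: derive path(b,i) via R0 from cites(b,i)
round 1: derive path(c,e) via R0 from cites(c,e)
round 1: derive path(d,e) via R0 from cites(d,e)
round 1: derive path(g,b) via R0 from cites(g,b)
round 1: derive path(i,h) via R0 from cites(i,h)
round 1: derive path(i,i) via R0 from cites(i,i)
round 1: derive path(i,j) via R0 from cites(i,j)
round 1: derive path(j,c) via R0 from cites(j,c)
round 2: derive path(a,b) via R1 from path(a,g), path(g,b)
round 2: derive path(b,e) via R1 from path(b,d), path(d,e)
round 2: derive path(b,h) via R1 from path(b,i), path(i,h)
round 2: derive path(b,j) via R1 from path(b,i), path(i,j)
round 2: derive path(g,d) via R1 from path(g,b), path(b,d)
round 2: derive path(g,i) via R1 from path(g,b), path(b,i)
round 2: derive path(i,c) via R1 from path(i,j), path(j,c)
round 2: derive path(j,e) via R1 from path(j,c), path(c,e)
round 3: derive path(a,d) via R1 from path(a,b), path(b,d)
round 3: derive path(a,e) via R1 from path(a,b), path(b,e)
round 3: derive path(a,h) via R1 from path(a,b), path(b,h)
round 3: derive path(a,i) via R1 from path(a,b), path(b,i)
round 3: derive path(a,j) via R1 from path(a,b), path(b,j)
round 3: derive path(b,c) via R1 from path(b,i), path(i,c)
round 3: derive path(g,c) via R1 from path(g,i), path(i,c)
round 3: derive path(g,e) via R1 from path(g,b), path(b,e)
round 3: derive path(g,h) via R1 from path(g,b), path(b,h)
round 3: derive path(g,j) via R1 from path(g,b), path(b,j)
round 3: derive path(i,e) via R1 from path(i,c), path(c,e)
round 4: derive path(a,c) via R1 from path(a,b), path(b,c)

no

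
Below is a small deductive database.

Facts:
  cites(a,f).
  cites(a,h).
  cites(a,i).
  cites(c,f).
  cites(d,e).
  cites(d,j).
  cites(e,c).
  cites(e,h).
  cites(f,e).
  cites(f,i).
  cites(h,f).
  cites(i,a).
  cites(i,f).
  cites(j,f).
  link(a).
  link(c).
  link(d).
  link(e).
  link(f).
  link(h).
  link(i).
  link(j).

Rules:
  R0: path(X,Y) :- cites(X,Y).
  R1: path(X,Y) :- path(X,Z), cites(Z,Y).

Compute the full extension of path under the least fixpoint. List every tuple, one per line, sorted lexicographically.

path(a,a)
path(a,c)
path(a,e)
path(a,f)
path(a,h)
path(a,i)
path(c,a)
path(c,c)
path(c,e)
path(c,f)
path(c,h)
path(c,i)
path(d,a)
path(d,c)
path(d,e)
path(d,f)
path(d,h)
path(d,i)
path(d,j)
path(e,a)
path(e,c)
path(e,e)
path(e,f)
path(e,h)
path(e,i)
path(f,a)
path(f,c)
path(f,e)
path(f,f)
path(f,h)
path(f,i)
path(h,a)
path(h,c)
path(h,e)
path(h,f)
path(h,h)
path(h,i)
path(i,a)
path(i,c)
path(i,e)
path(i,f)
path(i,h)
path(i,i)
path(j,a)
path(j,c)
path(j,e)
path(j,f)
path(j,h)
path(j,i)

round 1: derive path(a,f) via R0 from cites(a,f)
round 1: derive path(a,h) via R0 from cites(a,h)
round 1: derive path(a,i) via R0 from cites(a,i)
round 1: derive path(c,f) via R0 from cites(c,f)
round 1: derive path(d,e) via R0 from cites(d,e)
round 1: derive path(d,j) via R0 from cites(d,j)
round 1: derive path(e,c) via R0 from cites(e,c)
round 1: derive path(e,h) via R0 from cites(e,h)
round 1: derive path(f,e) via R0 from cites(f,e)
round 1: derive path(f,i) via R0 from cites(f,i)
round 1: derive path(h,f) via R0 from cites(h,f)
round 1: derive path(i,a) via R0 from cites(i,a)
round 1: derive path(i,f) via R0 from cites(i,f)
round 1: derive path(j,f) via R0 from cites(j,f)
round 2: derive path(a,a) via R1 from path(a,i), cites(i,a)
round 2: derive path(a,e) via R1 from path(a,f), cites(f,e)
round 2: derive path(c,e) via R1 from path(c,f), cites(f,e)
round 2: derive path(c,i) via R1 from path(c,f), cites(f,i)
round 2: derive path(d,c) via R1 from path(d,e), cites(e,c)
round 2: derive path(d,f) via R1 from path(d,j), cites(j,f)
round 2: derive path(d,h) via R1 from path(d,e), cites(e,h)
round 2: derive path(e,f) via R1 from path(e,c), cites(c,f)
round 2: derive path(f,a) via R1 from path(f,i), cites(i,a)
round 2: derive path(f,c) via R1 from path(f,e), cites(e,c)
round 2: derive path(f,f) via R1 from path(f,i), cites(i,f)
round 2: derive path(f,h) via R1 from path(f,e), cites(e,h)
round 2: derive path(h,e) via R1 from path(h,f), cites(f,e)
round 2: derive path(h,i) via R1 from path(h,f), cites(f,i)
round 2: derive path(i,e) via R1 from path(i,f), cites(f,e)
round 2: derive path(i,h) via R1 from path(i,a), cites(a,h)
round 2: derive path(i,i) via R1 from path(i,a), cites(a,i)
round 2: derive path(j,e) via R1 from path(j,f), cites(f,e)
round 2: derive path(j,i) via R1 from path(j,f), cites(f,i)
round 3: derive path(a,c) via R1 from path(a,e), cites(e,c)
round 3: derive path(c,a) via R1 from path(c,i), cites(i,a)
round 3: derive path(c,c) via R1 from path(c,e), cites(e,c)
round 3: derive path(c,h) via R1 from path(c,e), cites(e,h)
round 3: derive path(d,i) via R1 from path(d,f), cites(f,i)
round 3: derive path(e,e) via R1 from path(e,f), cites(f,e)
round 3: derive path(e,i) via R1 from path(e,f), cites(f,i)
round 3: derive path(h,a) via R1 from path(h,i), cites(i,a)
round 3: derive path(h,c) via R1 from path(h,e), cites(e,c)
round 3: derive path(h,h) via R1 from path(h,e), cites(e,h)
round 3: derive path(i,c) via R1 from path(i,e), cites(e,c)
round 3: derive path(j,a) via R1 from path(j,i), cites(i,a)
round 3: derive path(j,c) via R1 from path(j,e), cites(e,c)
round 3: derive path(j,h) via R1 from path(j,e), cites(e,h)
round 4: derive path(d,a) via R1 from path(d,i), cites(i,a)
round 4: derive path(e,a) via R1 from path(e,i), cites(i,a)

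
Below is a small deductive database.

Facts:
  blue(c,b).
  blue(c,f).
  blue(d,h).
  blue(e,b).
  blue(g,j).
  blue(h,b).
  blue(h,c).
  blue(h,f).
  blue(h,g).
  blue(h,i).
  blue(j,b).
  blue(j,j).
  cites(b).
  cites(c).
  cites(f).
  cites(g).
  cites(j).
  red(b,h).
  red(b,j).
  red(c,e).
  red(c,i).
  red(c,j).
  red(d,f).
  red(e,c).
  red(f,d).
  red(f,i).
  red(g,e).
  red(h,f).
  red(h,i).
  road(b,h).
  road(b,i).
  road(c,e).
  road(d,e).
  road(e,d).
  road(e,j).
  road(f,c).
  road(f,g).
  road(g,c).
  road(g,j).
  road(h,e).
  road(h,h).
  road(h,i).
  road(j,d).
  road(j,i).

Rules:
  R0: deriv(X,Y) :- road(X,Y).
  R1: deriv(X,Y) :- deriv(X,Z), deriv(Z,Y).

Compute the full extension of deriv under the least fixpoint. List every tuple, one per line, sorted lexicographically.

deriv(b,d)
deriv(b,e)
deriv(b,h)
deriv(b,i)
deriv(b,j)
deriv(c,d)
deriv(c,e)
deriv(c,i)
deriv(c,j)
deriv(d,d)
deriv(d,e)
deriv(d,i)
deriv(d,j)
deriv(e,d)
deriv(e,e)
deriv(e,i)
deriv(e,j)
deriv(f,c)
deriv(f,d)
deriv(f,e)
deriv(f,g)
deriv(f,i)
deriv(f,j)
deriv(g,c)
deriv(g,d)
deriv(g,e)
deriv(g,i)
deriv(g,j)
deriv(h,d)
deriv(h,e)
deriv(h,h)
deriv(h,i)
deriv(h,j)
deriv(j,d)
deriv(j,e)
deriv(j,i)
deriv(j,j)

round 1: derive deriv(b,h) via R0 from road(b,h)
round 1: derive deriv(b,i) via R0 from road(b,i)
round 1: derive deriv(c,e) via R0 from road(c,e)
round 1: derive deriv(d,e) via R0 from road(d,e)
round 1: derive deriv(e,d) via R0 from road(e,d)
round 1: derive deriv(e,j) via R0 from road(e,j)
round 1: derive deriv(f,c) via R0 from road(f,c)
round 1: derive deriv(f,g) via R0 from road(f,g)
round 1: derive deriv(g,c) via R0 from road(g,c)
round 1: derive deriv(g,j) via R0 from road(g,j)
round 1: derive deriv(h,e) via R0 from road(h,e)
round 1: derive deriv(h,h) via R0 from road(h,h)
round 1: derive deriv(h,i) via R0 from road(h,i)
round 1: derive deriv(j,d) via R0 from road(j,d)
round 1: derive deriv(j,i) via R0 from road(j,i)
round 2: derive deriv(b,e) via R1 from deriv(b,h), deriv(h,e)
round 2: derive deriv(c,d) via R1 from deriv(c,e), deriv(e,d)
round 2: derive deriv(c,j) via R1 from deriv(c,e), deriv(e,j)
round 2: derive deriv(d,d) via R1 from deriv(d,e), deriv(e,d)
round 2: derive deriv(d,j) via R1 from deriv(d,e), deriv(e,j)
round 2: derive deriv(e,e) via R1 from deriv(e,d), deriv(d,e)
round 2: derive deriv(e,i) via R1 from deriv(e,j), deriv(j,i)
round 2: derive deriv(f,e) via R1 from deriv(f,c), deriv(c,e)
round 2: derive deriv(f,j) via R1 from deriv(f,g), deriv(g,j)
round 2: derive deriv(g,d) via R1 from deriv(g,j), deriv(j,d)
round 2: derive deriv(g,e) via R1 from deriv(g,c), deriv(c,e)
round 2: derive deriv(g,i) via R1 from deriv(g,j), deriv(j,i)
round 2: derive deriv(h,d) via R1 from deriv(h,e), deriv(e,d)
round 2: derive deriv(h,j) via R1 from deriv(h,e), deriv(e,j)
round 2: derive deriv(j,e) via R1 from deriv(j,d), deriv(d,e)
round 3: derive deriv(b,d) via R1 from deriv(b,e), deriv(e,d)
round 3: derive deriv(b,j) via R1 from deriv(b,e), deriv(e,j)
round 3: derive deriv(c,i) via R1 from deriv(c,e), deriv(e,i)
round 3: derive deriv(d,i) via R1 from deriv(d,e), deriv(e,i)
round 3: derive deriv(f,d) via R1 from deriv(f,c), deriv(c,d)
round 3: derive deriv(f,i) via R1 from deriv(f,e), deriv(e,i)
round 3: derive deriv(j,j) via R1 from deriv(j,d), deriv(d,j)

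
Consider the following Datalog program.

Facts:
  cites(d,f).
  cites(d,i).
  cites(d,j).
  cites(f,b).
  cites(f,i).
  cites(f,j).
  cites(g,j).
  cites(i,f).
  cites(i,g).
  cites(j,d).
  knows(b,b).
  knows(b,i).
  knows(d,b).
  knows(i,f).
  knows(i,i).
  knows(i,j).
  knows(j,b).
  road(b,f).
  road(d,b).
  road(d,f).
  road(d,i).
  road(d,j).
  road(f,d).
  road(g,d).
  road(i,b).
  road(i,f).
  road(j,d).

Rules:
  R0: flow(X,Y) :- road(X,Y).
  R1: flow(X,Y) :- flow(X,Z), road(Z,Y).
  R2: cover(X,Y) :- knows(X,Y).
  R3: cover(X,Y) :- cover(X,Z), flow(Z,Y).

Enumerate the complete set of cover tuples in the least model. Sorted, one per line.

round 1: derive flow(b,f) via R0 from road(b,f)
round 1: derive flow(d,b) via R0 from road(d,b)
round 1: derive flow(d,f) via R0 from road(d,f)
round 1: derive flow(d,i) via R0 from road(d,i)
round 1: derive flow(d,j) via R0 from road(d,j)
round 1: derive flow(f,d) via R0 from road(f,d)
round 1: derive flow(g,d) via R0 from road(g,d)
round 1: derive flow(i,b) via R0 from road(i,b)
round 1: derive flow(i,f) via R0 from road(i,f)
round 1: derive flow(j,d) via R0 from road(j,d)
round 1: derive cover(b,b) via R2 from knows(b,b)
round 1: derive cover(b,i) via R2 from knows(b,i)
round 1: derive cover(d,b) via R2 from knows(d,b)
round 1: derive cover(i,f) via R2 from knows(i,f)
round 1: derive cover(i,i) via R2 from knows(i,i)
round 1: derive cover(i,j) via R2 from knows(i,j)
round 1: derive cover(j,b) via R2 from knows(j,b)
round 2: derive flow(b,d) via R1 from flow(b,f), road(f,d)
round 2: derive flow(d,d) via R1 from flow(d,f), road(f,d)
round 2: derive flow(f,b) via R1 from flow(f,d), road(d,b)
round 2: derive flow(f,f) via R1 from flow(f,d), road(d,f)
round 2: derive flow(f,i) via R1 from flow(f,d), road(d,i)
round 2: derive flow(f,j) via R1 from flow(f,d), road(d,j)
round 2: derive flow(g,b) via R1 from flow(g,d), road(d,b)
round 2: derive flow(g,f) via R1 from flow(g,d), road(d,f)
round 2: derive flow(g,i) via R1 from flow(g,d), road(d,i)
round 2: derive flow(g,j) via R1 from flow(g,d), road(d,j)
round 2: derive flow(i,d) via R1 from flow(i,f), road(f,d)
round 2: derive flow(j,b) via R1 from flow(j,d), road(d,b)
round 2: derive flow(j,f) via R1 from flow(j,d), road(d,f)
round 2: derive flow(j,i) via R1 from flow(j,d), road(d,i)
round 2: derive flow(j,j) via R1 from flow(j,d), road(d,j)
round 2: derive cover(b,f) via R3 from cover(b,b), flow(b,f)
round 2: derive cover(d,f) via R3 from cover(d,b), flow(b,f)
round 2: derive cover(i,b) via R3 from cover(i,i), flow(i,b)
round 2: derive cover(i,d) via R3 from cover(i,f), flow(f,d)
round 2: derive cover(j,f) via R3 from cover(j,b), flow(b,f)
round 3: derive flow(b,b) via R1 from flow(b,d), road(d,b)
round 3: derive flow(b,i) via R1 from flow(b,d), road(d,i)
round 3: derive flow(b,j) via R1 from flow(b,d), road(d,j)
round 3: derive flow(i,i) via R1 from flow(i,d), road(d,i)
round 3: derive flow(i,j) via R1 from flow(i,d), road(d,j)
round 3: derive cover(b,d) via R3 from cover(b,b), flow(b,d)
round 3: derive cover(b,j) via R3 from cover(b,f), flow(f,j)
round 3: derive cover(d,d) via R3 from cover(d,b), flow(b,d)
round 3: derive cover(d,i) via R3 from cover(d,f), flow(f,i)
round 3: derive cover(d,j) via R3 from cover(d,f), flow(f,j)
round 3: derive cover(j,d) via R3 from cover(j,b), flow(b,d)
round 3: derive cover(j,i) via R3 from cover(j,f), flow(f,i)
round 3: derive cover(j,j) via R3 from cover(j,f), flow(f,j)

cover(b,b)
cover(b,d)
cover(b,f)
cover(b,i)
cover(b,j)
cover(d,b)
cover(d,d)
cover(d,f)
cover(d,i)
cover(d,j)
cover(i,b)
cover(i,d)
cover(i,f)
cover(i,i)
cover(i,j)
cover(j,b)
cover(j,d)
cover(j,f)
cover(j,i)
cover(j,j)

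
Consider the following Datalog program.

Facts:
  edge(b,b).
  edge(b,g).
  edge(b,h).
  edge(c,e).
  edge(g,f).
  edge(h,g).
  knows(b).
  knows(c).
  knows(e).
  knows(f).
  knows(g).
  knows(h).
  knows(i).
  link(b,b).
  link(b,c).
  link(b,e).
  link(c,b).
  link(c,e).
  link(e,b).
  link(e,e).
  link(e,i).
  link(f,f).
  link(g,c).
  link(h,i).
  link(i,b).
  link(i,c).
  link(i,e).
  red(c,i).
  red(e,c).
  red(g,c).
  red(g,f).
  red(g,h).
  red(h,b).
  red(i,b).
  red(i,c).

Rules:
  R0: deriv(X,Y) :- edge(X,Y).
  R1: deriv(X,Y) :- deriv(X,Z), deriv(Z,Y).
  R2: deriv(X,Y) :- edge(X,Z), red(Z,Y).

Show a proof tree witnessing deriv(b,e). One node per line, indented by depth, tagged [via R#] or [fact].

deriv(b,e)  [via R1]
  deriv(b,c)  [via R2]
    edge(b,g)  [fact]
    red(g,c)  [fact]
  deriv(c,e)  [via R0]
    edge(c,e)  [fact]

round 1: derive deriv(b,b) via R0 from edge(b,b)
round 1: derive deriv(b,g) via R0 from edge(b,g)
round 1: derive deriv(b,h) via R0 from edge(b,h)
round 1: derive deriv(c,e) via R0 from edge(c,e)
round 1: derive deriv(g,f) via R0 from edge(g,f)
round 1: derive deriv(h,g) via R0 from edge(h,g)
round 1: derive deriv(b,c) via R2 from edge(b,g), red(g,c)
round 1: derive deriv(b,f) via R2 from edge(b,g), red(g,f)
round 1: derive deriv(c,c) via R2 from edge(c,e), red(e,c)
round 1: derive deriv(h,c) via R2 from edge(h,g), red(g,c)
round 1: derive deriv(h,f) via R2 from edge(h,g), red(g,f)
round 1: derive deriv(h,h) via R2 from edge(h,g), red(g,h)
round 2: derive deriv(b,e) via R1 from deriv(b,c), deriv(c,e)
round 2: derive deriv(h,e) via R1 from deriv(h,c), deriv(c,e)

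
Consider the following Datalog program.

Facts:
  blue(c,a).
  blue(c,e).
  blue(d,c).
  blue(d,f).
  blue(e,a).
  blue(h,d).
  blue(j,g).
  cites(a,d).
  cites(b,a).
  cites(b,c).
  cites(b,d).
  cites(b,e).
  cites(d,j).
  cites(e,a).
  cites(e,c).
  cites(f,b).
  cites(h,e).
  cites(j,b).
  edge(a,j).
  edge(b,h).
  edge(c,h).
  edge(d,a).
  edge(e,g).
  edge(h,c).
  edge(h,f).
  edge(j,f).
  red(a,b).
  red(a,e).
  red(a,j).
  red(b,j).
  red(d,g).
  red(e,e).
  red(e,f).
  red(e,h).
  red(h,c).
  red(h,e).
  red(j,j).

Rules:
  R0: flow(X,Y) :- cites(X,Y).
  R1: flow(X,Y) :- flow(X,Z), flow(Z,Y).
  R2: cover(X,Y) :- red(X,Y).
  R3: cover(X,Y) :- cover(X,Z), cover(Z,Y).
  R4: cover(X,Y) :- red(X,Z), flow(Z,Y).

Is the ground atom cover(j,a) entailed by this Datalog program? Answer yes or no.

round 1: derive flow(a,d) via R0 from cites(a,d)
round 1: derive flow(b,a) via R0 from cites(b,a)
round 1: derive flow(b,c) via R0 from cites(b,c)
round 1: derive flow(b,d) via R0 from cites(b,d)
round 1: derive flow(b,e) via R0 from cites(b,e)
round 1: derive flow(d,j) via R0 from cites(d,j)
round 1: derive flow(e,a) via R0 from cites(e,a)
round 1: derive flow(e,c) via R0 from cites(e,c)
round 1: derive flow(f,b) via R0 from cites(f,b)
round 1: derive flow(h,e) via R0 from cites(h,e)
round 1: derive flow(j,b) via R0 from cites(j,b)
round 1: derive cover(a,b) via R2 from red(a,b)
round 1: derive cover(a,e) via R2 from red(a,e)
round 1: derive cover(a,j) via R2 from red(a,j)
round 1: derive cover(b,j) via R2 from red(b,j)
round 1: derive cover(d,g) via R2 from red(d,g)
round 1: derive cover(e,e) via R2 from red(e,e)
round 1: derive cover(e,f) via R2 from red(e,f)
round 1: derive cover(e,h) via R2 from red(e,h)
round 1: derive cover(h,c) via R2 from red(h,c)
round 1: derive cover(h,e) via R2 from red(h,e)
round 1: derive cover(j,j) via R2 from red(j,j)
round 2: derive flow(a,j) via R1 from flow(a,d), flow(d,j)
round 2: derive flow(b,j) via R1 from flow(b,d), flow(d,j)
round 2: derive flow(d,b) via R1 from flow(d,j), flow(j,b)
round 2: derive flow(e,d) via R1 from flow(e,a), flow(a,d)
round 2: derive flow(f,a) via R1 from flow(f,b), flow(b,a)
round 2: derive flow(f,c) via R1 from flow(f,b), flow(b,c)
round 2: derive flow(f,d) via R1 from flow(f,b), flow(b,d)
round 2: derive flow(f,e) via R1 from flow(f,b), flow(b,e)
round 2: derive flow(h,a) via R1 from flow(h,e), flow(e,a)
round 2: derive flow(h,c) via R1 from flow(h,e), flow(e,c)
round 2: derive flow(j,a) via R1 from flow(j,b), flow(b,a)
round 2: derive flow(j,c) via R1 from flow(j,b), flow(b,c)
round 2: derive flow(j,d) via R1 from flow(j,b), flow(b,d)
round 2: derive flow(j,e) via R1 from flow(j,b), flow(b,e)
round 2: derive cover(a,f) via R3 from cover(a,e), cover(e,f)
round 2: derive cover(a,h) via R3 from cover(a,e), cover(e,h)
round 2: derive cover(e,c) via R3 from cover(e,h), cover(h,c)
round 2: derive cover(h,f) via R3 from cover(h,e), cover(e,f)
round 2: derive cover(h,h) via R3 from cover(h,e), cover(e,h)
round 2: derive cover(a,a) via R4 from red(a,b), flow(b,a)
round 2: derive cover(a,c) via R4 from red(a,b), flow(b,c)
round 2: derive cover(a,d) via R4 from red(a,b), flow(b,d)
round 2: derive cover(b,b) via R4 from red(b,j), flow(j,b)
round 2: derive cover(e,a) via R4 from red(e,e), flow(e,a)
round 2: derive cover(e,b) via R4 from red(e,f), flow(f,b)
round 2: derive cover(h,a) via R4 from red(h,e), flow(e,a)
round 2: derive cover(j,b) via R4 from red(j,j), flow(j,b)
round 3: derive flow(a,a) via R1 from flow(a,j), flow(j,a)
round 3: derive flow(a,b) via R1 from flow(a,d), flow(d,b)
round 3: derive flow(a,c) via R1 from flow(a,j), flow(j,c)
round 3: derive flow(a,e) via R1 from flow(a,j), flow(j,e)
round 3: derive flow(b,b) via R1 from flow(b,d), flow(d,b)
round 3: derive flow(d,a) via R1 from flow(d,b), flow(b,a)
round 3: derive flow(d,c) via R1 from flow(d,b), flow(b,c)
round 3: derive flow(d,d) via R1 from flow(d,b), flow(b,d)
round 3: derive flow(d,e) via R1 from flow(d,b), flow(b,e)
round 3: derive flow(e,b) via R1 from flow(e,d), flow(d,b)
round 3: derive flow(e,j) via R1 from flow(e,a), flow(a,j)
round 3: derive flow(f,j) via R1 from flow(f,a), flow(a,j)
round 3: derive flow(h,d) via R1 from flow(h,a), flow(a,d)
round 3: derive flow(h,j) via R1 from flow(h,a), flow(a,j)
round 3: derive flow(j,j) via R1 from flow(j,a), flow(a,j)
round 3: derive cover(a,g) via R3 from cover(a,d), cover(d,g)
round 3: derive cover(e,d) via R3 from cover(e,a), cover(a,d)
round 3: derive cover(e,j) via R3 from cover(e,a), cover(a,j)
round 3: derive cover(h,b) via R3 from cover(h,a), cover(a,b)
round 3: derive cover(h,d) via R3 from cover(h,a), cover(a,d)
round 3: derive cover(h,j) via R3 from cover(h,a), cover(a,j)
round 3: derive cover(b,a) via R4 from red(b,j), flow(j,a)
round 3: derive cover(b,c) via R4 from red(b,j), flow(j,c)
round 3: derive cover(b,d) via R4 from red(b,j), flow(j,d)
round 3: derive cover(b,e) via R4 from red(b,j), flow(j,e)
round 3: derive cover(j,a) via R4 from red(j,j), flow(j,a)
round 3: derive cover(j,c) via R4 from red(j,j), flow(j,c)
round 3: derive cover(j,d) via R4 from red(j,j), flow(j,d)
round 3: derive cover(j,e) via R4 from red(j,j), flow(j,e)
round 4: derive flow(e,e) via R1 from flow(e,a), flow(a,e)
round 4: derive flow(h,b) via R1 from flow(h,a), flow(a,b)
round 4: derive cover(b,f) via R3 from cover(b,a), cover(a,f)
round 4: derive cover(b,g) via R3 from cover(b,a), cover(a,g)
round 4: derive cover(b,h) via R3 from cover(b,a), cover(a,h)
round 4: derive cover(e,g) via R3 from cover(e,a), cover(a,g)
round 4: derive cover(h,g) via R3 from cover(h,a), cover(a,g)
round 4: derive cover(j,f) via R3 from cover(j,a), cover(a,f)
round 4: derive cover(j,g) via R3 from cover(j,a), cover(a,g)
round 4: derive cover(j,h) via R3 from cover(j,a), cover(a,h)

yes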